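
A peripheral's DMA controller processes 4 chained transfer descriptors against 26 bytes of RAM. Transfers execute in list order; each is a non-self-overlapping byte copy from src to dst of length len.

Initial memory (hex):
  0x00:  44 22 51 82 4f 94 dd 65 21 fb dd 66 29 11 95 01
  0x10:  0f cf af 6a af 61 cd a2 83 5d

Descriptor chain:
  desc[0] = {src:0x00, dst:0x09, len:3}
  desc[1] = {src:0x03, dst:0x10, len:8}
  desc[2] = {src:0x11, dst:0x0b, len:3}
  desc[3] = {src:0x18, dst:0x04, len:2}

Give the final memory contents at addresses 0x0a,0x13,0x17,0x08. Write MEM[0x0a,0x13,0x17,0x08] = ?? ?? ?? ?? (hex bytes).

[0] 0x00->0x09 len=3 : 44 22 51
[1] 0x03->0x10 len=8 : 82 4f 94 dd 65 21 44 22
[2] 0x11->0x0b len=3 : 4f 94 dd
[3] 0x18->0x04 len=2 : 83 5d
query mem[0x0a]=0x22, mem[0x13]=0xdd, mem[0x17]=0x22, mem[0x08]=0x21

MEM[0x0a,0x13,0x17,0x08] = 22 dd 22 21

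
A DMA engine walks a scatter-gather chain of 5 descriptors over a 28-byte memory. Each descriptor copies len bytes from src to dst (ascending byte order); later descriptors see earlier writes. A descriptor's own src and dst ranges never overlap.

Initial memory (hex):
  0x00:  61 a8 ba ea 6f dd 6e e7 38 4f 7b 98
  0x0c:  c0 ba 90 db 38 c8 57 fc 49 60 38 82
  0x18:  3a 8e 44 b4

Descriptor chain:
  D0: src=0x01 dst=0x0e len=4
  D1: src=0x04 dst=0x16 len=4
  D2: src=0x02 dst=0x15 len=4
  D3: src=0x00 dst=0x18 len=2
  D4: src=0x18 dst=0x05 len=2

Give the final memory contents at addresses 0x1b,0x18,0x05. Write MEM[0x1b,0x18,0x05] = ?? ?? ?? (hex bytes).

#0 dst[0x0e+4] := {0xa8,0xba,0xea,0x6f}
#1 dst[0x16+4] := {0x6f,0xdd,0x6e,0xe7}
#2 dst[0x15+4] := {0xba,0xea,0x6f,0xdd}
#3 dst[0x18+2] := {0x61,0xa8}
#4 dst[0x05+2] := {0x61,0xa8}
query mem[0x1b]=0xb4, mem[0x18]=0x61, mem[0x05]=0x61

MEM[0x1b,0x18,0x05] = b4 61 61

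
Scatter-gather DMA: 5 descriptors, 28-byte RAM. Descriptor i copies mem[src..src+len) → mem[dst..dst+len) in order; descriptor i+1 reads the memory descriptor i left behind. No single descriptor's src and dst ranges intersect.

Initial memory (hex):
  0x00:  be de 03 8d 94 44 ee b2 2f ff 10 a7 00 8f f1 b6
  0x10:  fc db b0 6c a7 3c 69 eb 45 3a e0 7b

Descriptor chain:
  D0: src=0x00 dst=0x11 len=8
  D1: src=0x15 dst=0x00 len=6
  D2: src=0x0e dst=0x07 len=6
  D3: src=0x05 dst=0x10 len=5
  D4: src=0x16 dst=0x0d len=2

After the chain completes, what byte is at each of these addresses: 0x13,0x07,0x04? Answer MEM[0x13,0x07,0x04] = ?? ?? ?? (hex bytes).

MEM[0x13,0x07,0x04] = b6 f1 3a

D0: mem[0x11..0x18] <- [be de 03 8d 94 44 ee b2]
D1: mem[0x00..0x05] <- [94 44 ee b2 3a e0]
D2: mem[0x07..0x0c] <- [f1 b6 fc be de 03]
D3: mem[0x10..0x14] <- [e0 ee f1 b6 fc]
D4: mem[0x0d..0x0e] <- [44 ee]
query mem[0x13]=0xb6, mem[0x07]=0xf1, mem[0x04]=0x3a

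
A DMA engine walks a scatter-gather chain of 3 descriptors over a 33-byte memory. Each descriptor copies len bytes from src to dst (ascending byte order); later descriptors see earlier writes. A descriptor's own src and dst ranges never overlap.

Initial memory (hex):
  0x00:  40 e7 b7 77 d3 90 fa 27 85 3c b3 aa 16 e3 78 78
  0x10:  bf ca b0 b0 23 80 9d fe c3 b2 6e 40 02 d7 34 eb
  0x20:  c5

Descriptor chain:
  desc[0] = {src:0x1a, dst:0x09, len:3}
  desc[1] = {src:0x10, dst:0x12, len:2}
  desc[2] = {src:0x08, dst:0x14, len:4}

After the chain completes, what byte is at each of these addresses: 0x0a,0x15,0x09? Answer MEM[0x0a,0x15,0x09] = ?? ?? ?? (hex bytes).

  after D0: wrote 3B at 0x09 = 6e4002
  after D1: wrote 2B at 0x12 = bfca
  after D2: wrote 4B at 0x14 = 856e4002
query mem[0x0a]=0x40, mem[0x15]=0x6e, mem[0x09]=0x6e

MEM[0x0a,0x15,0x09] = 40 6e 6e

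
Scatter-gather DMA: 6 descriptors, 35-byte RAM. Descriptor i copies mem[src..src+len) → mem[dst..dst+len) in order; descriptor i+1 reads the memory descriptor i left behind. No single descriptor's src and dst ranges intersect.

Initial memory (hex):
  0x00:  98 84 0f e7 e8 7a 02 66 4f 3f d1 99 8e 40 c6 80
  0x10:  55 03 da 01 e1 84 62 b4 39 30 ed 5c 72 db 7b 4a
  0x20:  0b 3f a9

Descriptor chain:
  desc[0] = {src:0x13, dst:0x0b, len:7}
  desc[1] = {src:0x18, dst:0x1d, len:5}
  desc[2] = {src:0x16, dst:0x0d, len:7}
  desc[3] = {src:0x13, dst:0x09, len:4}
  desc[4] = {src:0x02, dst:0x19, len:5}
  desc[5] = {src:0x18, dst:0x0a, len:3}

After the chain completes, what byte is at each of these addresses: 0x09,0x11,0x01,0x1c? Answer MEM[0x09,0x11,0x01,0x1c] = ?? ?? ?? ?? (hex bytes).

#0 dst[0x0b+7] := {0x01,0xe1,0x84,0x62,0xb4,0x39,0x30}
#1 dst[0x1d+5] := {0x39,0x30,0xed,0x5c,0x72}
#2 dst[0x0d+7] := {0x62,0xb4,0x39,0x30,0xed,0x5c,0x72}
#3 dst[0x09+4] := {0x72,0xe1,0x84,0x62}
#4 dst[0x19+5] := {0x0f,0xe7,0xe8,0x7a,0x02}
#5 dst[0x0a+3] := {0x39,0x0f,0xe7}
query mem[0x09]=0x72, mem[0x11]=0xed, mem[0x01]=0x84, mem[0x1c]=0x7a

MEM[0x09,0x11,0x01,0x1c] = 72 ed 84 7a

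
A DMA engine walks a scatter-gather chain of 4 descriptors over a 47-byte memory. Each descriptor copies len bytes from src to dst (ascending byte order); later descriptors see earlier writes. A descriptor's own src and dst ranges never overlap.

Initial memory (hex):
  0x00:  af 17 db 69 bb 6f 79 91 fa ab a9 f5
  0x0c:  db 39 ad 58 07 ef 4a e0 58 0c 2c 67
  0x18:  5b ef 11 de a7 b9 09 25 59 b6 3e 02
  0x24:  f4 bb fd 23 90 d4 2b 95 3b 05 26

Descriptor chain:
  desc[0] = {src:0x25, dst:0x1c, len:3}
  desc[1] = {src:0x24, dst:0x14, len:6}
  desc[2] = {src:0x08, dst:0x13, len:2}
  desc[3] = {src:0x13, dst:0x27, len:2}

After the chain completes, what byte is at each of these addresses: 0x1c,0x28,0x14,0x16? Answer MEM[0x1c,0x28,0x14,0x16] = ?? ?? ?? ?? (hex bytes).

MEM[0x1c,0x28,0x14,0x16] = bb ab ab fd

  after D0: wrote 3B at 0x1c = bbfd23
  after D1: wrote 6B at 0x14 = f4bbfd2390d4
  after D2: wrote 2B at 0x13 = faab
  after D3: wrote 2B at 0x27 = faab
query mem[0x1c]=0xbb, mem[0x28]=0xab, mem[0x14]=0xab, mem[0x16]=0xfd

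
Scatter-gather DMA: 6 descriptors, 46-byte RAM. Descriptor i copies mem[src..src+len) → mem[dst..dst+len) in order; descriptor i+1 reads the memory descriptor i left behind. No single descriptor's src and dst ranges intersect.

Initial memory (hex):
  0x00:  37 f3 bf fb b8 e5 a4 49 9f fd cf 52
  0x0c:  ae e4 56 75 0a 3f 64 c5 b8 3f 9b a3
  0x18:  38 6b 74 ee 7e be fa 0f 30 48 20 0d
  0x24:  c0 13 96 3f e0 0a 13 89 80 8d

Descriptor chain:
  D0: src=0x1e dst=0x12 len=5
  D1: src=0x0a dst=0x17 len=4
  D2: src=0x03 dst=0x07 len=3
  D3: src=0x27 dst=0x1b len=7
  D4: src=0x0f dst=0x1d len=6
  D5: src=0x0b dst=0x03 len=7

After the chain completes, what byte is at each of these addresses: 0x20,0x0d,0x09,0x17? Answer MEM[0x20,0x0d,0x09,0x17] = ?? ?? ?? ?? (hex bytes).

MEM[0x20,0x0d,0x09,0x17] = fa e4 3f cf

#0 dst[0x12+5] := {0xfa,0x0f,0x30,0x48,0x20}
#1 dst[0x17+4] := {0xcf,0x52,0xae,0xe4}
#2 dst[0x07+3] := {0xfb,0xb8,0xe5}
#3 dst[0x1b+7] := {0x3f,0xe0,0x0a,0x13,0x89,0x80,0x8d}
#4 dst[0x1d+6] := {0x75,0x0a,0x3f,0xfa,0x0f,0x30}
#5 dst[0x03+7] := {0x52,0xae,0xe4,0x56,0x75,0x0a,0x3f}
query mem[0x20]=0xfa, mem[0x0d]=0xe4, mem[0x09]=0x3f, mem[0x17]=0xcf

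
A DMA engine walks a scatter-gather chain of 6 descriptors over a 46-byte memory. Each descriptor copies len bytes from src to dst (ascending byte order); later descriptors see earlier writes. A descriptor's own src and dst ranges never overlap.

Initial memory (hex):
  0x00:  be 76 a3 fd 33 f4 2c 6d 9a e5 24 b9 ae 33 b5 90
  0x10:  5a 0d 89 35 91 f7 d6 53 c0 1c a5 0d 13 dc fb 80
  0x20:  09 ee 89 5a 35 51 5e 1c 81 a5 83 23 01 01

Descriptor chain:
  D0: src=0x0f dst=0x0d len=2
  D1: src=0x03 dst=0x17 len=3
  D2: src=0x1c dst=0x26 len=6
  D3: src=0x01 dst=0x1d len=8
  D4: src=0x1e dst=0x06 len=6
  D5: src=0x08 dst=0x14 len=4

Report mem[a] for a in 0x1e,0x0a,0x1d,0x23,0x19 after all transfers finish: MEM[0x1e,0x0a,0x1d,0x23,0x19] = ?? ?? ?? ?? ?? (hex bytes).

[0] 0x0f->0x0d len=2 : 90 5a
[1] 0x03->0x17 len=3 : fd 33 f4
[2] 0x1c->0x26 len=6 : 13 dc fb 80 09 ee
[3] 0x01->0x1d len=8 : 76 a3 fd 33 f4 2c 6d 9a
[4] 0x1e->0x06 len=6 : a3 fd 33 f4 2c 6d
[5] 0x08->0x14 len=4 : 33 f4 2c 6d
query mem[0x1e]=0xa3, mem[0x0a]=0x2c, mem[0x1d]=0x76, mem[0x23]=0x6d, mem[0x19]=0xf4

MEM[0x1e,0x0a,0x1d,0x23,0x19] = a3 2c 76 6d f4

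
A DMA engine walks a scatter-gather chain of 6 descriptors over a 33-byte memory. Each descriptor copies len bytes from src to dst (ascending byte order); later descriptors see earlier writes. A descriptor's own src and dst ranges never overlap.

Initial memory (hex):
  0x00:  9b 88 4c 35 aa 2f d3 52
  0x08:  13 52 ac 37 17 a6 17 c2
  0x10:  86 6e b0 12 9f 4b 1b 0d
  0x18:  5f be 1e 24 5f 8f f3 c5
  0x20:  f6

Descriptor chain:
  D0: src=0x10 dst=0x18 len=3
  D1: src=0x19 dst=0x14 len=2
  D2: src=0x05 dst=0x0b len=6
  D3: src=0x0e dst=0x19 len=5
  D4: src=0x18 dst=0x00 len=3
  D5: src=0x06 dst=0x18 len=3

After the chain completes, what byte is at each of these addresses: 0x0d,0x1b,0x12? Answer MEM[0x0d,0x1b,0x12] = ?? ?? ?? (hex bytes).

D0: mem[0x18..0x1a] <- [86 6e b0]
D1: mem[0x14..0x15] <- [6e b0]
D2: mem[0x0b..0x10] <- [2f d3 52 13 52 ac]
D3: mem[0x19..0x1d] <- [13 52 ac 6e b0]
D4: mem[0x00..0x02] <- [86 13 52]
D5: mem[0x18..0x1a] <- [d3 52 13]
query mem[0x0d]=0x52, mem[0x1b]=0xac, mem[0x12]=0xb0

MEM[0x0d,0x1b,0x12] = 52 ac b0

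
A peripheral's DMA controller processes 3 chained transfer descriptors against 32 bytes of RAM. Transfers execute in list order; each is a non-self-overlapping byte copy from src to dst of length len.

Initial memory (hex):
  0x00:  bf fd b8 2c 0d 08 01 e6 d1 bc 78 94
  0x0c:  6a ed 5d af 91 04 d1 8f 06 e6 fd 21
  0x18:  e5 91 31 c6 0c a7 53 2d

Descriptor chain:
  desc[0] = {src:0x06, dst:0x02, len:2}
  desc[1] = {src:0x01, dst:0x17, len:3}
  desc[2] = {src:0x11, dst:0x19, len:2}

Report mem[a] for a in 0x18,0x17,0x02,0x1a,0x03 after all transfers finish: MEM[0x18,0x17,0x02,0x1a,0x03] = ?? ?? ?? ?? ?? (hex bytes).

MEM[0x18,0x17,0x02,0x1a,0x03] = 01 fd 01 d1 e6

#0 dst[0x02+2] := {0x01,0xe6}
#1 dst[0x17+3] := {0xfd,0x01,0xe6}
#2 dst[0x19+2] := {0x04,0xd1}
query mem[0x18]=0x01, mem[0x17]=0xfd, mem[0x02]=0x01, mem[0x1a]=0xd1, mem[0x03]=0xe6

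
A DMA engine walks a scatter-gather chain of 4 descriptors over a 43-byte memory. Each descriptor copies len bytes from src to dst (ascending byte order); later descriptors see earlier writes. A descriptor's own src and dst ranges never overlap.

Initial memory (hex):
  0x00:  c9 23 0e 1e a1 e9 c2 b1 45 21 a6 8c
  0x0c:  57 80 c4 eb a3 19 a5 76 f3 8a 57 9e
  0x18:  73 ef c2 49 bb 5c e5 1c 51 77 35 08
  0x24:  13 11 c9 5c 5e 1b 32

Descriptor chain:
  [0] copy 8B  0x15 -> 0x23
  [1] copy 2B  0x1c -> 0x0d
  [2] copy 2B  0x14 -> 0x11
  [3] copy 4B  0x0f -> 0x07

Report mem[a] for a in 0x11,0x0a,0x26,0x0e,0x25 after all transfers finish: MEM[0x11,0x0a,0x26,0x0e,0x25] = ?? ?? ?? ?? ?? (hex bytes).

MEM[0x11,0x0a,0x26,0x0e,0x25] = f3 8a 73 5c 9e

[0] 0x15->0x23 len=8 : 8a 57 9e 73 ef c2 49 bb
[1] 0x1c->0x0d len=2 : bb 5c
[2] 0x14->0x11 len=2 : f3 8a
[3] 0x0f->0x07 len=4 : eb a3 f3 8a
query mem[0x11]=0xf3, mem[0x0a]=0x8a, mem[0x26]=0x73, mem[0x0e]=0x5c, mem[0x25]=0x9e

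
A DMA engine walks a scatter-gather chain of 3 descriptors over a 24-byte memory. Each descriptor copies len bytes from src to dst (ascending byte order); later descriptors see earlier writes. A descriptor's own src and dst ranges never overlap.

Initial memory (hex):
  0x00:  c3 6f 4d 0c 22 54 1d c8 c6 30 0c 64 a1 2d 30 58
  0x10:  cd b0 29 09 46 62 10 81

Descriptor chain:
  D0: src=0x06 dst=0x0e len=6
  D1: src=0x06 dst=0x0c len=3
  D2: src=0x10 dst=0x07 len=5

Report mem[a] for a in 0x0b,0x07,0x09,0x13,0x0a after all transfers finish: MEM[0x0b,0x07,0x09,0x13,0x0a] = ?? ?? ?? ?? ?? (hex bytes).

MEM[0x0b,0x07,0x09,0x13,0x0a] = 46 c6 0c 64 64

[0] 0x06->0x0e len=6 : 1d c8 c6 30 0c 64
[1] 0x06->0x0c len=3 : 1d c8 c6
[2] 0x10->0x07 len=5 : c6 30 0c 64 46
query mem[0x0b]=0x46, mem[0x07]=0xc6, mem[0x09]=0x0c, mem[0x13]=0x64, mem[0x0a]=0x64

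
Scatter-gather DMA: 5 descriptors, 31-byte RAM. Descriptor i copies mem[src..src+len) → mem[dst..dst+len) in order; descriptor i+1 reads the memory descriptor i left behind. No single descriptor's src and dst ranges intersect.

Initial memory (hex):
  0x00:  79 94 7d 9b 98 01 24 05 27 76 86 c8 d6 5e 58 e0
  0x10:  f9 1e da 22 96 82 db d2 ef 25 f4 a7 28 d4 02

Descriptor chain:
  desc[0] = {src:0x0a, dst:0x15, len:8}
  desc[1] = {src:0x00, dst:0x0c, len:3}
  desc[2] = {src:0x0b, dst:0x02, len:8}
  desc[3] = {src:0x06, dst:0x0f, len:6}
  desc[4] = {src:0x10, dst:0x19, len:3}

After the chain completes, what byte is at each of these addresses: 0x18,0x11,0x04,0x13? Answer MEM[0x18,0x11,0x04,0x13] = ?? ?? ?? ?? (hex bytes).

MEM[0x18,0x11,0x04,0x13] = 5e 1e 94 86

[0] 0x0a->0x15 len=8 : 86 c8 d6 5e 58 e0 f9 1e
[1] 0x00->0x0c len=3 : 79 94 7d
[2] 0x0b->0x02 len=8 : c8 79 94 7d e0 f9 1e da
[3] 0x06->0x0f len=6 : e0 f9 1e da 86 c8
[4] 0x10->0x19 len=3 : f9 1e da
query mem[0x18]=0x5e, mem[0x11]=0x1e, mem[0x04]=0x94, mem[0x13]=0x86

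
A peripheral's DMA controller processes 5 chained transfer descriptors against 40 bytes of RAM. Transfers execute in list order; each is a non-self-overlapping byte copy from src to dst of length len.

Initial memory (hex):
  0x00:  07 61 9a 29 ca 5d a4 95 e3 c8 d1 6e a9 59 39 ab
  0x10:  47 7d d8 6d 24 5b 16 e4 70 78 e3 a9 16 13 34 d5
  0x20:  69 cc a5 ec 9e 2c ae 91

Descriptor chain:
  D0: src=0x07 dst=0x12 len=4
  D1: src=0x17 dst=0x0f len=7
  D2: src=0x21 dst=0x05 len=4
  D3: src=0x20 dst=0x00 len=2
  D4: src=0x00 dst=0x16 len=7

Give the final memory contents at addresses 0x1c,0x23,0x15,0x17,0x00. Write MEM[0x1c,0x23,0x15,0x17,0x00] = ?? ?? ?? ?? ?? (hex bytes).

MEM[0x1c,0x23,0x15,0x17,0x00] = a5 ec 13 cc 69

D0: mem[0x12..0x15] <- [95 e3 c8 d1]
D1: mem[0x0f..0x15] <- [e4 70 78 e3 a9 16 13]
D2: mem[0x05..0x08] <- [cc a5 ec 9e]
D3: mem[0x00..0x01] <- [69 cc]
D4: mem[0x16..0x1c] <- [69 cc 9a 29 ca cc a5]
query mem[0x1c]=0xa5, mem[0x23]=0xec, mem[0x15]=0x13, mem[0x17]=0xcc, mem[0x00]=0x69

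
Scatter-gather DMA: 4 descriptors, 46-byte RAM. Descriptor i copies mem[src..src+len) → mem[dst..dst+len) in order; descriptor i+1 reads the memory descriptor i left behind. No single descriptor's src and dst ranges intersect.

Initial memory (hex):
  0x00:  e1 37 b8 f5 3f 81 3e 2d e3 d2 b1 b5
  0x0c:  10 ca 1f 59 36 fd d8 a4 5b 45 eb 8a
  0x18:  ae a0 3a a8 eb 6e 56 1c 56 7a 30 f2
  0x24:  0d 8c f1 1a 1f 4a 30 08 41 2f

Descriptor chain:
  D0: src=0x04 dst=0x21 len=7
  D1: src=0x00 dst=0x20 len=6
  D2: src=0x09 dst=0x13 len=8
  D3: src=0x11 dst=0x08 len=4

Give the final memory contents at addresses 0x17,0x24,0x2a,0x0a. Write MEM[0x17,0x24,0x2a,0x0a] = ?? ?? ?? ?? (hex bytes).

MEM[0x17,0x24,0x2a,0x0a] = ca 3f 30 d2

[0] 0x04->0x21 len=7 : 3f 81 3e 2d e3 d2 b1
[1] 0x00->0x20 len=6 : e1 37 b8 f5 3f 81
[2] 0x09->0x13 len=8 : d2 b1 b5 10 ca 1f 59 36
[3] 0x11->0x08 len=4 : fd d8 d2 b1
query mem[0x17]=0xca, mem[0x24]=0x3f, mem[0x2a]=0x30, mem[0x0a]=0xd2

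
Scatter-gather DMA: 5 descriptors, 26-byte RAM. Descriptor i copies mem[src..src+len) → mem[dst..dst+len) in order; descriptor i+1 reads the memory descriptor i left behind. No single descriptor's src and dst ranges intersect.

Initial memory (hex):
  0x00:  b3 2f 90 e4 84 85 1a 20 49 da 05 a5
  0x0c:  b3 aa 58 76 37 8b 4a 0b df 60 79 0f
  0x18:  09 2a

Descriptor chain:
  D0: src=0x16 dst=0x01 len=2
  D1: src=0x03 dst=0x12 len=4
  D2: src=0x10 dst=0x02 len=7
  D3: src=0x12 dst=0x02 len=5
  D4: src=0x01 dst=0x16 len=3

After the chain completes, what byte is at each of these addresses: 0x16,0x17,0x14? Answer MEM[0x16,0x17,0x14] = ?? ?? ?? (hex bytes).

#0 dst[0x01+2] := {0x79,0x0f}
#1 dst[0x12+4] := {0xe4,0x84,0x85,0x1a}
#2 dst[0x02+7] := {0x37,0x8b,0xe4,0x84,0x85,0x1a,0x79}
#3 dst[0x02+5] := {0xe4,0x84,0x85,0x1a,0x79}
#4 dst[0x16+3] := {0x79,0xe4,0x84}
query mem[0x16]=0x79, mem[0x17]=0xe4, mem[0x14]=0x85

MEM[0x16,0x17,0x14] = 79 e4 85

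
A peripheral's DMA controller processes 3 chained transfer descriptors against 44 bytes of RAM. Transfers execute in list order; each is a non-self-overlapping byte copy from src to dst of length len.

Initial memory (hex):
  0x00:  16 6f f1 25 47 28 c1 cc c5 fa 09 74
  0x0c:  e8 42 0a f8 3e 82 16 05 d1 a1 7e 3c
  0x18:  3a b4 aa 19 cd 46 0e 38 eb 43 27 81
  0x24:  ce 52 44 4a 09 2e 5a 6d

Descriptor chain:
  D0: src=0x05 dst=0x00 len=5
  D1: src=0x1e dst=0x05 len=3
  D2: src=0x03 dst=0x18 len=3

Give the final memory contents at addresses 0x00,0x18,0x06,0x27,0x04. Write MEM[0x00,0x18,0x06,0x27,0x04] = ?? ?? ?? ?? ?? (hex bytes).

MEM[0x00,0x18,0x06,0x27,0x04] = 28 c5 38 4a fa

D0: mem[0x00..0x04] <- [28 c1 cc c5 fa]
D1: mem[0x05..0x07] <- [0e 38 eb]
D2: mem[0x18..0x1a] <- [c5 fa 0e]
query mem[0x00]=0x28, mem[0x18]=0xc5, mem[0x06]=0x38, mem[0x27]=0x4a, mem[0x04]=0xfa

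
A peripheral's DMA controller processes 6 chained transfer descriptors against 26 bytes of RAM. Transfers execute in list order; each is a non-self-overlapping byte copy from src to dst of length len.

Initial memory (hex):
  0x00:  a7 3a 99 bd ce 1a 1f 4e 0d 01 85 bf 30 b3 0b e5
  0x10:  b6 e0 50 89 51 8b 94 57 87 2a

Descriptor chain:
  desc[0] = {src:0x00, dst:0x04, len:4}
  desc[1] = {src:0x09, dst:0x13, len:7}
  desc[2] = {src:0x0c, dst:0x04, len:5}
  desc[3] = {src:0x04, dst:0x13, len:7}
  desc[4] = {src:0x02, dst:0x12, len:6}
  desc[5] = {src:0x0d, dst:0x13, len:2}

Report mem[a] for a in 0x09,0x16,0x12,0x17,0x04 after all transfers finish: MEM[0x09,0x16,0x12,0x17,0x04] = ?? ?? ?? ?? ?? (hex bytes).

MEM[0x09,0x16,0x12,0x17,0x04] = 01 0b 99 e5 30

D0: mem[0x04..0x07] <- [a7 3a 99 bd]
D1: mem[0x13..0x19] <- [01 85 bf 30 b3 0b e5]
D2: mem[0x04..0x08] <- [30 b3 0b e5 b6]
D3: mem[0x13..0x19] <- [30 b3 0b e5 b6 01 85]
D4: mem[0x12..0x17] <- [99 bd 30 b3 0b e5]
D5: mem[0x13..0x14] <- [b3 0b]
query mem[0x09]=0x01, mem[0x16]=0x0b, mem[0x12]=0x99, mem[0x17]=0xe5, mem[0x04]=0x30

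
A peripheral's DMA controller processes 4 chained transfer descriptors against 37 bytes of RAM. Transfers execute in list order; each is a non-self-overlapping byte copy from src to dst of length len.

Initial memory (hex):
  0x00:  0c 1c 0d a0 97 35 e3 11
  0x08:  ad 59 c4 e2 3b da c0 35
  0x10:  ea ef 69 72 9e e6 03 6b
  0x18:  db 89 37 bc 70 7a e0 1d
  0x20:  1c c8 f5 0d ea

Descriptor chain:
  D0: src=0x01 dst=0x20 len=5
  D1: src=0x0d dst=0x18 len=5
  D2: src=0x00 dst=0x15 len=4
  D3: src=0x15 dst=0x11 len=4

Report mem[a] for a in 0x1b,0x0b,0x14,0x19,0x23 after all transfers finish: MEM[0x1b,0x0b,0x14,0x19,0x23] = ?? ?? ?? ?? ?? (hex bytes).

  after D0: wrote 5B at 0x20 = 1c0da09735
  after D1: wrote 5B at 0x18 = dac035eaef
  after D2: wrote 4B at 0x15 = 0c1c0da0
  after D3: wrote 4B at 0x11 = 0c1c0da0
query mem[0x1b]=0xea, mem[0x0b]=0xe2, mem[0x14]=0xa0, mem[0x19]=0xc0, mem[0x23]=0x97

MEM[0x1b,0x0b,0x14,0x19,0x23] = ea e2 a0 c0 97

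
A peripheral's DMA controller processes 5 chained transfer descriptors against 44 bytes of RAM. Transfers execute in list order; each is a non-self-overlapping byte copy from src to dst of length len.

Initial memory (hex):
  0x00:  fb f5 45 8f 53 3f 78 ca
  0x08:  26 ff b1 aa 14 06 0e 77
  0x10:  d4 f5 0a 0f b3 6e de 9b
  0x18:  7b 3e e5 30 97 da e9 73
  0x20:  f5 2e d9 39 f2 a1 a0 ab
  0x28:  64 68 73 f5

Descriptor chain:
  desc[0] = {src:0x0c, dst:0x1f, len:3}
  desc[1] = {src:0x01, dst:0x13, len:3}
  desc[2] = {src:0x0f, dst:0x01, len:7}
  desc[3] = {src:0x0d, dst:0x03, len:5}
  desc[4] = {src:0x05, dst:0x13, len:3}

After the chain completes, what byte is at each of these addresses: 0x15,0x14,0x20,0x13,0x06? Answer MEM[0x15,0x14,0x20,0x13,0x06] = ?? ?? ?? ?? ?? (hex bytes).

MEM[0x15,0x14,0x20,0x13,0x06] = f5 d4 06 77 d4

#0 dst[0x1f+3] := {0x14,0x06,0x0e}
#1 dst[0x13+3] := {0xf5,0x45,0x8f}
#2 dst[0x01+7] := {0x77,0xd4,0xf5,0x0a,0xf5,0x45,0x8f}
#3 dst[0x03+5] := {0x06,0x0e,0x77,0xd4,0xf5}
#4 dst[0x13+3] := {0x77,0xd4,0xf5}
query mem[0x15]=0xf5, mem[0x14]=0xd4, mem[0x20]=0x06, mem[0x13]=0x77, mem[0x06]=0xd4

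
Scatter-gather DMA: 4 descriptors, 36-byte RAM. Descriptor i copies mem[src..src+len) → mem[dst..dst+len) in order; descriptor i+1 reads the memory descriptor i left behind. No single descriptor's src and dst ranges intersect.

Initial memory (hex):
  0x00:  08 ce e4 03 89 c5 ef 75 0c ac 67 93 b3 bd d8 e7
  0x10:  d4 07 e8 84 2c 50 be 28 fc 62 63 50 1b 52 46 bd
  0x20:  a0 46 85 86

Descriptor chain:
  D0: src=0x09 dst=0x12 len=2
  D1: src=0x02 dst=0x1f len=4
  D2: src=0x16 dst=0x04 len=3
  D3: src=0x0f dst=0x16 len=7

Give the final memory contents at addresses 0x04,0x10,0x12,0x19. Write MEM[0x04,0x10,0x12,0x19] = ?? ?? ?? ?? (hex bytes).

MEM[0x04,0x10,0x12,0x19] = be d4 ac ac

[0] 0x09->0x12 len=2 : ac 67
[1] 0x02->0x1f len=4 : e4 03 89 c5
[2] 0x16->0x04 len=3 : be 28 fc
[3] 0x0f->0x16 len=7 : e7 d4 07 ac 67 2c 50
query mem[0x04]=0xbe, mem[0x10]=0xd4, mem[0x12]=0xac, mem[0x19]=0xac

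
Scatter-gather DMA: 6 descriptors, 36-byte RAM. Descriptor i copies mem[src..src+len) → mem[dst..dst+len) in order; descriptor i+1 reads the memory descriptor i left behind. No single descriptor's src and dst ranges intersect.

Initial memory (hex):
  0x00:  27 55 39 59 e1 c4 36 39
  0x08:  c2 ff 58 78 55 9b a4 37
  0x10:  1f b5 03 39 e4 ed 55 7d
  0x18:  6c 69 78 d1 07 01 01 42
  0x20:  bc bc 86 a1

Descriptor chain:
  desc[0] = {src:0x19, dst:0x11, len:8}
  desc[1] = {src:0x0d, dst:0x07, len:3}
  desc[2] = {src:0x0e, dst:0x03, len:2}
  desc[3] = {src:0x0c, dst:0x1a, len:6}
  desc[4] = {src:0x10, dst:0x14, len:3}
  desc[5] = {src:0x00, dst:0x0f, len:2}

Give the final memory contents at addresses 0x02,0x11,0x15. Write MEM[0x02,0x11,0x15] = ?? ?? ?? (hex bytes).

D0: mem[0x11..0x18] <- [69 78 d1 07 01 01 42 bc]
D1: mem[0x07..0x09] <- [9b a4 37]
D2: mem[0x03..0x04] <- [a4 37]
D3: mem[0x1a..0x1f] <- [55 9b a4 37 1f 69]
D4: mem[0x14..0x16] <- [1f 69 78]
D5: mem[0x0f..0x10] <- [27 55]
query mem[0x02]=0x39, mem[0x11]=0x69, mem[0x15]=0x69

MEM[0x02,0x11,0x15] = 39 69 69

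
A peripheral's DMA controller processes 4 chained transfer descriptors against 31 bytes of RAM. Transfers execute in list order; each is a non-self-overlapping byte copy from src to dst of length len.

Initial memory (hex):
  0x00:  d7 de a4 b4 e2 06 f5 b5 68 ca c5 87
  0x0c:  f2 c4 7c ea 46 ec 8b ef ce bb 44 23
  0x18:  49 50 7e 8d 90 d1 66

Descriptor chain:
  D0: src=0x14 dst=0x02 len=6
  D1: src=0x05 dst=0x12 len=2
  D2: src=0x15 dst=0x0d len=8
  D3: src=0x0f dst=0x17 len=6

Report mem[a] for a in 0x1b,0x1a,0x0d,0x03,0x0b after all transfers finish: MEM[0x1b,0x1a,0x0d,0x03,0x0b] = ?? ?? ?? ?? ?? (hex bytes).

  after D0: wrote 6B at 0x02 = cebb44234950
  after D1: wrote 2B at 0x12 = 2349
  after D2: wrote 8B at 0x0d = bb442349507e8d90
  after D3: wrote 6B at 0x17 = 2349507e8d90
query mem[0x1b]=0x8d, mem[0x1a]=0x7e, mem[0x0d]=0xbb, mem[0x03]=0xbb, mem[0x0b]=0x87

MEM[0x1b,0x1a,0x0d,0x03,0x0b] = 8d 7e bb bb 87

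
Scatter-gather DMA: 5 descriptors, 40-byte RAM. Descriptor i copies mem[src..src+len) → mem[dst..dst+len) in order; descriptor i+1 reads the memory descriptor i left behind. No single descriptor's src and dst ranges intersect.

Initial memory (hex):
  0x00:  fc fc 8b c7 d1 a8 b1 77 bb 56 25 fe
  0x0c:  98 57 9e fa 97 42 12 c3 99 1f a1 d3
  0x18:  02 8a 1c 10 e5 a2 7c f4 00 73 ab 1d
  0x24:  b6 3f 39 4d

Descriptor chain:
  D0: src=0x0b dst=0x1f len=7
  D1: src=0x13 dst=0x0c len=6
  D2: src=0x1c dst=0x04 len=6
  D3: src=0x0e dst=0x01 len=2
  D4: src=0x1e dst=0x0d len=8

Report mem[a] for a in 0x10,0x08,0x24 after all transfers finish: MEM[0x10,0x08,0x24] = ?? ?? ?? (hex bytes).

#0 dst[0x1f+7] := {0xfe,0x98,0x57,0x9e,0xfa,0x97,0x42}
#1 dst[0x0c+6] := {0xc3,0x99,0x1f,0xa1,0xd3,0x02}
#2 dst[0x04+6] := {0xe5,0xa2,0x7c,0xfe,0x98,0x57}
#3 dst[0x01+2] := {0x1f,0xa1}
#4 dst[0x0d+8] := {0x7c,0xfe,0x98,0x57,0x9e,0xfa,0x97,0x42}
query mem[0x10]=0x57, mem[0x08]=0x98, mem[0x24]=0x97

MEM[0x10,0x08,0x24] = 57 98 97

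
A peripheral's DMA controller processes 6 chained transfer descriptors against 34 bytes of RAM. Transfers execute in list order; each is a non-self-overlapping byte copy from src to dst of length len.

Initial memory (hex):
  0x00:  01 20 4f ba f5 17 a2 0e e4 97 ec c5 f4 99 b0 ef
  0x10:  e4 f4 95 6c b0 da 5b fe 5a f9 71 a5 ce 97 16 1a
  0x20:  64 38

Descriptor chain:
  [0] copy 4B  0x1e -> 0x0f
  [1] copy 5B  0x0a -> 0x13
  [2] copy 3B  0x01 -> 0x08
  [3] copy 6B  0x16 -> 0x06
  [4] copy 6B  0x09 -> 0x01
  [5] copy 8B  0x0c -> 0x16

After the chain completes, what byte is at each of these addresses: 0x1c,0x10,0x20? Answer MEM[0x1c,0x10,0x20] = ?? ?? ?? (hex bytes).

MEM[0x1c,0x10,0x20] = 38 1a 64

#0 dst[0x0f+4] := {0x16,0x1a,0x64,0x38}
#1 dst[0x13+5] := {0xec,0xc5,0xf4,0x99,0xb0}
#2 dst[0x08+3] := {0x20,0x4f,0xba}
#3 dst[0x06+6] := {0x99,0xb0,0x5a,0xf9,0x71,0xa5}
#4 dst[0x01+6] := {0xf9,0x71,0xa5,0xf4,0x99,0xb0}
#5 dst[0x16+8] := {0xf4,0x99,0xb0,0x16,0x1a,0x64,0x38,0xec}
query mem[0x1c]=0x38, mem[0x10]=0x1a, mem[0x20]=0x64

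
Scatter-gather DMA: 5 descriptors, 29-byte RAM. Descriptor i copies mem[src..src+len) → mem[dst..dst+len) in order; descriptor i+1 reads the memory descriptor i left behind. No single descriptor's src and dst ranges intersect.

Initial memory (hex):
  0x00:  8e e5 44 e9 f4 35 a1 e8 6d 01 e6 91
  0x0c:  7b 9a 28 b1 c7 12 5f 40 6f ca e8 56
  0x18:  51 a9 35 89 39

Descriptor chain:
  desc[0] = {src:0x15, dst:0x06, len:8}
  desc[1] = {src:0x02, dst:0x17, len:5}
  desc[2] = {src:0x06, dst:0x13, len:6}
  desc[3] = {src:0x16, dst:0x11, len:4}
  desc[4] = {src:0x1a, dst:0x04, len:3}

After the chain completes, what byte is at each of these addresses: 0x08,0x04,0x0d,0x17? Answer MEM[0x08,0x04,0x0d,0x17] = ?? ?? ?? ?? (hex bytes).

D0: mem[0x06..0x0d] <- [ca e8 56 51 a9 35 89 39]
D1: mem[0x17..0x1b] <- [44 e9 f4 35 ca]
D2: mem[0x13..0x18] <- [ca e8 56 51 a9 35]
D3: mem[0x11..0x14] <- [51 a9 35 f4]
D4: mem[0x04..0x06] <- [35 ca 39]
query mem[0x08]=0x56, mem[0x04]=0x35, mem[0x0d]=0x39, mem[0x17]=0xa9

MEM[0x08,0x04,0x0d,0x17] = 56 35 39 a9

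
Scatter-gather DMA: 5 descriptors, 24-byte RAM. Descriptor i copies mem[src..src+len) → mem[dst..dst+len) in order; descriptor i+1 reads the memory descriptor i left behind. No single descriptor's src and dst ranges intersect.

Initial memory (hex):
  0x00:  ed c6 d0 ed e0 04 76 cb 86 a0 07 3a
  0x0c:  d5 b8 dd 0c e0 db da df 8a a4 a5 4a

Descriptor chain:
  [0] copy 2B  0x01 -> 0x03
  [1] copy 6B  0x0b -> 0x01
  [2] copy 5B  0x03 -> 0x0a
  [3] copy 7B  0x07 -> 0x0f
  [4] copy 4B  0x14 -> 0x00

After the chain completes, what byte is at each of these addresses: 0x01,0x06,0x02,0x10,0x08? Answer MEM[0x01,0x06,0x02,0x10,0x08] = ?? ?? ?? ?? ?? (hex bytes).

#0 dst[0x03+2] := {0xc6,0xd0}
#1 dst[0x01+6] := {0x3a,0xd5,0xb8,0xdd,0x0c,0xe0}
#2 dst[0x0a+5] := {0xb8,0xdd,0x0c,0xe0,0xcb}
#3 dst[0x0f+7] := {0xcb,0x86,0xa0,0xb8,0xdd,0x0c,0xe0}
#4 dst[0x00+4] := {0x0c,0xe0,0xa5,0x4a}
query mem[0x01]=0xe0, mem[0x06]=0xe0, mem[0x02]=0xa5, mem[0x10]=0x86, mem[0x08]=0x86

MEM[0x01,0x06,0x02,0x10,0x08] = e0 e0 a5 86 86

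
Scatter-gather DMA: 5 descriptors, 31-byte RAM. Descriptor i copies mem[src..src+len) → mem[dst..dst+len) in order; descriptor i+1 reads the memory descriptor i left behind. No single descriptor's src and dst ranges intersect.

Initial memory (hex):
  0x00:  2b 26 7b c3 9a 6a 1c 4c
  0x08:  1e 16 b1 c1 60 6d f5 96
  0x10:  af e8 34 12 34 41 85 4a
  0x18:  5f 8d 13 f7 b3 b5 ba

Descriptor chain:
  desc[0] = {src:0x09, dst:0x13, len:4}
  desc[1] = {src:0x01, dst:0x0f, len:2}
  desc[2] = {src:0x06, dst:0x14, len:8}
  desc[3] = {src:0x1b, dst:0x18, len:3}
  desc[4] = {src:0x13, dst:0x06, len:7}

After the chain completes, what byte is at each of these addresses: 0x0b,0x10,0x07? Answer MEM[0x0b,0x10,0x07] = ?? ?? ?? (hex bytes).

MEM[0x0b,0x10,0x07] = 6d 7b 1c

D0: mem[0x13..0x16] <- [16 b1 c1 60]
D1: mem[0x0f..0x10] <- [26 7b]
D2: mem[0x14..0x1b] <- [1c 4c 1e 16 b1 c1 60 6d]
D3: mem[0x18..0x1a] <- [6d b3 b5]
D4: mem[0x06..0x0c] <- [16 1c 4c 1e 16 6d b3]
query mem[0x0b]=0x6d, mem[0x10]=0x7b, mem[0x07]=0x1c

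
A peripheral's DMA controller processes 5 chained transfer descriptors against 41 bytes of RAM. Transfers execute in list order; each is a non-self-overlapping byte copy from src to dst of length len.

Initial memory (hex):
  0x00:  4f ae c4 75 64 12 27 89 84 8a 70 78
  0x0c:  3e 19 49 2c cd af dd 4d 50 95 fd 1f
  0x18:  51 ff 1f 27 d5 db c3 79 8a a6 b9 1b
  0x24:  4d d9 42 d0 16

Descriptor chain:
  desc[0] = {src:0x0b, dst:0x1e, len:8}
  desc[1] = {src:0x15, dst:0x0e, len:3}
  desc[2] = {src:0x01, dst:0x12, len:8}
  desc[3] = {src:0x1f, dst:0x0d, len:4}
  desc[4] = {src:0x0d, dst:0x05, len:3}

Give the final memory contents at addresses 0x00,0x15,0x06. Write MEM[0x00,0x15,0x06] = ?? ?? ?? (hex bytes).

MEM[0x00,0x15,0x06] = 4f 64 19

  after D0: wrote 8B at 0x1e = 783e19492ccdafdd
  after D1: wrote 3B at 0x0e = 95fd1f
  after D2: wrote 8B at 0x12 = aec4756412278984
  after D3: wrote 4B at 0x0d = 3e19492c
  after D4: wrote 3B at 0x05 = 3e1949
query mem[0x00]=0x4f, mem[0x15]=0x64, mem[0x06]=0x19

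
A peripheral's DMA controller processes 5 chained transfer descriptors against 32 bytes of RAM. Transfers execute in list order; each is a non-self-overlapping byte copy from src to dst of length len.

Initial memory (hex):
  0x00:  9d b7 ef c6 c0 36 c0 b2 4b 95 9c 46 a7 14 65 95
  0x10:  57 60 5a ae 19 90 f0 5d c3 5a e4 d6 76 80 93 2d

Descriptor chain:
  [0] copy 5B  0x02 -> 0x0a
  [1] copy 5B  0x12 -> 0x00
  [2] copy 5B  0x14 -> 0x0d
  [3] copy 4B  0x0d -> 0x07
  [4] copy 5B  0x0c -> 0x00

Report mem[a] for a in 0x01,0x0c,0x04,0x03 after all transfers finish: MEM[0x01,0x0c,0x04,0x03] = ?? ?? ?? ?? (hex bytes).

MEM[0x01,0x0c,0x04,0x03] = 19 c0 5d f0

D0: mem[0x0a..0x0e] <- [ef c6 c0 36 c0]
D1: mem[0x00..0x04] <- [5a ae 19 90 f0]
D2: mem[0x0d..0x11] <- [19 90 f0 5d c3]
D3: mem[0x07..0x0a] <- [19 90 f0 5d]
D4: mem[0x00..0x04] <- [c0 19 90 f0 5d]
query mem[0x01]=0x19, mem[0x0c]=0xc0, mem[0x04]=0x5d, mem[0x03]=0xf0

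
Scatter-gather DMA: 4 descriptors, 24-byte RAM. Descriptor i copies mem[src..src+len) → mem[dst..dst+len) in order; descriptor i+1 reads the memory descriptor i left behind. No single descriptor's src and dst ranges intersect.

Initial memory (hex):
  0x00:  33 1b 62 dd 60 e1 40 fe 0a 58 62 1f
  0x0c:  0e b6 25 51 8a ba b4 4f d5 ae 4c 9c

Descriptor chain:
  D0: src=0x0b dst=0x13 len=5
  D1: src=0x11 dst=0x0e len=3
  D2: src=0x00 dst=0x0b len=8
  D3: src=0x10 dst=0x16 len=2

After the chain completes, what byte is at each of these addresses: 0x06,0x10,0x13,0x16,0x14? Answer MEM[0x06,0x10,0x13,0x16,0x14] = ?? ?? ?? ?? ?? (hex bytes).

MEM[0x06,0x10,0x13,0x16,0x14] = 40 e1 1f e1 0e

  after D0: wrote 5B at 0x13 = 1f0eb62551
  after D1: wrote 3B at 0x0e = bab41f
  after D2: wrote 8B at 0x0b = 331b62dd60e140fe
  after D3: wrote 2B at 0x16 = e140
query mem[0x06]=0x40, mem[0x10]=0xe1, mem[0x13]=0x1f, mem[0x16]=0xe1, mem[0x14]=0x0e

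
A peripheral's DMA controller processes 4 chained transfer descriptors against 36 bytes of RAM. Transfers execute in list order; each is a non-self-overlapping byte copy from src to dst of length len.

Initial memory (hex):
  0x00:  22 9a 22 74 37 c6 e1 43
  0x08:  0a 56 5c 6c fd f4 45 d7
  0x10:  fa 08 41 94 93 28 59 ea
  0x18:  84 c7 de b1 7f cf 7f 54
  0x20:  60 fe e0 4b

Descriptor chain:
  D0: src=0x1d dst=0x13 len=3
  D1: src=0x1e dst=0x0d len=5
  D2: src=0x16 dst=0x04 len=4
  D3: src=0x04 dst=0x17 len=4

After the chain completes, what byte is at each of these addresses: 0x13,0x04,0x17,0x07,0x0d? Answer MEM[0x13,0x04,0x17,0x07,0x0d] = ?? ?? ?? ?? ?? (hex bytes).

MEM[0x13,0x04,0x17,0x07,0x0d] = cf 59 59 c7 7f

[0] 0x1d->0x13 len=3 : cf 7f 54
[1] 0x1e->0x0d len=5 : 7f 54 60 fe e0
[2] 0x16->0x04 len=4 : 59 ea 84 c7
[3] 0x04->0x17 len=4 : 59 ea 84 c7
query mem[0x13]=0xcf, mem[0x04]=0x59, mem[0x17]=0x59, mem[0x07]=0xc7, mem[0x0d]=0x7f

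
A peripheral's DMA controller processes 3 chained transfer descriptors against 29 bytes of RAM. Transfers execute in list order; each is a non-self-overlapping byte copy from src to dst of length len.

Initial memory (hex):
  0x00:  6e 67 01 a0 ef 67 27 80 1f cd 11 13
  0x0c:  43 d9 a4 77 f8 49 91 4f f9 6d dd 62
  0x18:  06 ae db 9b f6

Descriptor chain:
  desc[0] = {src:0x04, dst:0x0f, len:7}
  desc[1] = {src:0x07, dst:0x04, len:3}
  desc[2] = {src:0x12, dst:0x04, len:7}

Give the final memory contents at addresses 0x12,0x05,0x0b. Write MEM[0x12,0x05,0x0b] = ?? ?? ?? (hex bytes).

[0] 0x04->0x0f len=7 : ef 67 27 80 1f cd 11
[1] 0x07->0x04 len=3 : 80 1f cd
[2] 0x12->0x04 len=7 : 80 1f cd 11 dd 62 06
query mem[0x12]=0x80, mem[0x05]=0x1f, mem[0x0b]=0x13

MEM[0x12,0x05,0x0b] = 80 1f 13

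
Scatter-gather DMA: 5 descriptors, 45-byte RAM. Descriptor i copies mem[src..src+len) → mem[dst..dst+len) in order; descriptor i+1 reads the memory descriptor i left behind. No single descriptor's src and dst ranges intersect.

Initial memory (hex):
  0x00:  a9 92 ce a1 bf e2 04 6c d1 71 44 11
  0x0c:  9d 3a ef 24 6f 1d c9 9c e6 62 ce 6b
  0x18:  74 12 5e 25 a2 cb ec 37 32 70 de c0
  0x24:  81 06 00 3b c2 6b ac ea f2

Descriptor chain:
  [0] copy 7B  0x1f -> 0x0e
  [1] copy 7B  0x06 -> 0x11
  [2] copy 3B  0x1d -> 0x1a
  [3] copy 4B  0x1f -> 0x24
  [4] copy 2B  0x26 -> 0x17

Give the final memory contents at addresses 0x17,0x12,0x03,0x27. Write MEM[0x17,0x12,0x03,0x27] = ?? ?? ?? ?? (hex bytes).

D0: mem[0x0e..0x14] <- [37 32 70 de c0 81 06]
D1: mem[0x11..0x17] <- [04 6c d1 71 44 11 9d]
D2: mem[0x1a..0x1c] <- [cb ec 37]
D3: mem[0x24..0x27] <- [37 32 70 de]
D4: mem[0x17..0x18] <- [70 de]
query mem[0x17]=0x70, mem[0x12]=0x6c, mem[0x03]=0xa1, mem[0x27]=0xde

MEM[0x17,0x12,0x03,0x27] = 70 6c a1 de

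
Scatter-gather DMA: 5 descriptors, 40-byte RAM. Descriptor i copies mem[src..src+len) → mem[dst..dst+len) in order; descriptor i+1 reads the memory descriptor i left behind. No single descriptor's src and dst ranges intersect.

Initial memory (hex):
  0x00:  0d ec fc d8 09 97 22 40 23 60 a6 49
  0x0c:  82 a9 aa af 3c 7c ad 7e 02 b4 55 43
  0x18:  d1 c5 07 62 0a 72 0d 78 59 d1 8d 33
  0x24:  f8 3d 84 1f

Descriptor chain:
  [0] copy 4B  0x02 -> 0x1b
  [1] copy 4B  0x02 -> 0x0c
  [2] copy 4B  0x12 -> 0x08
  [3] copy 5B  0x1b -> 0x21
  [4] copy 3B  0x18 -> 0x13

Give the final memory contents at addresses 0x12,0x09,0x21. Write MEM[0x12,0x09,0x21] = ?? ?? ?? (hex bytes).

MEM[0x12,0x09,0x21] = ad 7e fc

[0] 0x02->0x1b len=4 : fc d8 09 97
[1] 0x02->0x0c len=4 : fc d8 09 97
[2] 0x12->0x08 len=4 : ad 7e 02 b4
[3] 0x1b->0x21 len=5 : fc d8 09 97 78
[4] 0x18->0x13 len=3 : d1 c5 07
query mem[0x12]=0xad, mem[0x09]=0x7e, mem[0x21]=0xfc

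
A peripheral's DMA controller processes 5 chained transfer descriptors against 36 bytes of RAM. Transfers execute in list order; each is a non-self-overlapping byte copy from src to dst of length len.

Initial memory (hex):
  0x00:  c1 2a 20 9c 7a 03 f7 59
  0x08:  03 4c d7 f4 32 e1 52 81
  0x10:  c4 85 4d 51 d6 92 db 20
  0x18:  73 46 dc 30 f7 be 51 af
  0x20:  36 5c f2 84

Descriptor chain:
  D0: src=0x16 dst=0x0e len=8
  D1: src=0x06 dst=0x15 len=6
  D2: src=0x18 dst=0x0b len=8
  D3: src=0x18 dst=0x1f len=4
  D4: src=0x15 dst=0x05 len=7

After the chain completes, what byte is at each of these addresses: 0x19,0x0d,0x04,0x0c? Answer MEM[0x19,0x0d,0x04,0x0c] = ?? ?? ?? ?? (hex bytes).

D0: mem[0x0e..0x15] <- [db 20 73 46 dc 30 f7 be]
D1: mem[0x15..0x1a] <- [f7 59 03 4c d7 f4]
D2: mem[0x0b..0x12] <- [4c d7 f4 30 f7 be 51 af]
D3: mem[0x1f..0x22] <- [4c d7 f4 30]
D4: mem[0x05..0x0b] <- [f7 59 03 4c d7 f4 30]
query mem[0x19]=0xd7, mem[0x0d]=0xf4, mem[0x04]=0x7a, mem[0x0c]=0xd7

MEM[0x19,0x0d,0x04,0x0c] = d7 f4 7a d7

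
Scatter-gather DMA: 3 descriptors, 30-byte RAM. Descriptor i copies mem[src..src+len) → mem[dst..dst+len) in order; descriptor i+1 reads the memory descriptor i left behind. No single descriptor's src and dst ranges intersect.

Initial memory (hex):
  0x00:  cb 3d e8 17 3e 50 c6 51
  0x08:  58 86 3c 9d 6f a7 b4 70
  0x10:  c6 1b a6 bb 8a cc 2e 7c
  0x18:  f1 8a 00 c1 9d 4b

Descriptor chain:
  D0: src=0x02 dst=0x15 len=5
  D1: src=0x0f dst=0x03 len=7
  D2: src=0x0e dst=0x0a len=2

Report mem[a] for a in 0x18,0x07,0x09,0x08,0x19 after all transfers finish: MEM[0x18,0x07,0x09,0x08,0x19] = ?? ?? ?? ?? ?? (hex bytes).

MEM[0x18,0x07,0x09,0x08,0x19] = 50 bb e8 8a c6

D0: mem[0x15..0x19] <- [e8 17 3e 50 c6]
D1: mem[0x03..0x09] <- [70 c6 1b a6 bb 8a e8]
D2: mem[0x0a..0x0b] <- [b4 70]
query mem[0x18]=0x50, mem[0x07]=0xbb, mem[0x09]=0xe8, mem[0x08]=0x8a, mem[0x19]=0xc6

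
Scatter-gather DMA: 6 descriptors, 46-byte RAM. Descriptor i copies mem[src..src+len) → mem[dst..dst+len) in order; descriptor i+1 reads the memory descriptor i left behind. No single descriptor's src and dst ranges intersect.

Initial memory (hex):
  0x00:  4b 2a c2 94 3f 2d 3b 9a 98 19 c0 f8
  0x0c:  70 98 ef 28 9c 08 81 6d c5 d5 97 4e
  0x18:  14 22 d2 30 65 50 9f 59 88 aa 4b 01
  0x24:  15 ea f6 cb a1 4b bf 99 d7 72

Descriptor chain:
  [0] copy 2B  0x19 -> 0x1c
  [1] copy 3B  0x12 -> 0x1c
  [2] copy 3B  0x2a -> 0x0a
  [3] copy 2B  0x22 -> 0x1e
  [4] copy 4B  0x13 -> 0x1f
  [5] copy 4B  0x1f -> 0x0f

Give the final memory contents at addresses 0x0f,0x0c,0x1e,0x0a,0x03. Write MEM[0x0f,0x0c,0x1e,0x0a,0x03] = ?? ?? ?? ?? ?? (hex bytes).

MEM[0x0f,0x0c,0x1e,0x0a,0x03] = 6d d7 4b bf 94

D0: mem[0x1c..0x1d] <- [22 d2]
D1: mem[0x1c..0x1e] <- [81 6d c5]
D2: mem[0x0a..0x0c] <- [bf 99 d7]
D3: mem[0x1e..0x1f] <- [4b 01]
D4: mem[0x1f..0x22] <- [6d c5 d5 97]
D5: mem[0x0f..0x12] <- [6d c5 d5 97]
query mem[0x0f]=0x6d, mem[0x0c]=0xd7, mem[0x1e]=0x4b, mem[0x0a]=0xbf, mem[0x03]=0x94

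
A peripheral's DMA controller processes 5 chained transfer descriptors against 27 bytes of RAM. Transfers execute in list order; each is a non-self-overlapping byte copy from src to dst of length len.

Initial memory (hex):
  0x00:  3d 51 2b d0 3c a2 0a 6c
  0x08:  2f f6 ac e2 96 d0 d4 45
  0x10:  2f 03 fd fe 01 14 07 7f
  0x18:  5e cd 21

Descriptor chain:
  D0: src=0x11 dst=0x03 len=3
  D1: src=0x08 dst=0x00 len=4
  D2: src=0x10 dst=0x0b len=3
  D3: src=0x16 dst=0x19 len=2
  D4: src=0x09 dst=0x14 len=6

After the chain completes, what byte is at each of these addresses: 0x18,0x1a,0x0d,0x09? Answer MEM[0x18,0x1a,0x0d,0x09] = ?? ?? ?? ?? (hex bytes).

#0 dst[0x03+3] := {0x03,0xfd,0xfe}
#1 dst[0x00+4] := {0x2f,0xf6,0xac,0xe2}
#2 dst[0x0b+3] := {0x2f,0x03,0xfd}
#3 dst[0x19+2] := {0x07,0x7f}
#4 dst[0x14+6] := {0xf6,0xac,0x2f,0x03,0xfd,0xd4}
query mem[0x18]=0xfd, mem[0x1a]=0x7f, mem[0x0d]=0xfd, mem[0x09]=0xf6

MEM[0x18,0x1a,0x0d,0x09] = fd 7f fd f6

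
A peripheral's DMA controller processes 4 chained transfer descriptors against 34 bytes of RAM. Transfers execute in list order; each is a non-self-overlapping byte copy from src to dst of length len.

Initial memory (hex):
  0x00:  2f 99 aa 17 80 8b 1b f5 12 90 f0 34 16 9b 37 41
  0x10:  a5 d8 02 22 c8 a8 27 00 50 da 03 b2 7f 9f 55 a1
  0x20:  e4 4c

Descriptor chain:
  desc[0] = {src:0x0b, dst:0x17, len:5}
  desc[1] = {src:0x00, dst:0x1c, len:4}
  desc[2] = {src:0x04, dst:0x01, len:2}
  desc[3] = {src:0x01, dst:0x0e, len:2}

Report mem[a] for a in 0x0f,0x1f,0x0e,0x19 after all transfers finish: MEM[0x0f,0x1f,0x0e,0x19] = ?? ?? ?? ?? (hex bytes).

#0 dst[0x17+5] := {0x34,0x16,0x9b,0x37,0x41}
#1 dst[0x1c+4] := {0x2f,0x99,0xaa,0x17}
#2 dst[0x01+2] := {0x80,0x8b}
#3 dst[0x0e+2] := {0x80,0x8b}
query mem[0x0f]=0x8b, mem[0x1f]=0x17, mem[0x0e]=0x80, mem[0x19]=0x9b

MEM[0x0f,0x1f,0x0e,0x19] = 8b 17 80 9b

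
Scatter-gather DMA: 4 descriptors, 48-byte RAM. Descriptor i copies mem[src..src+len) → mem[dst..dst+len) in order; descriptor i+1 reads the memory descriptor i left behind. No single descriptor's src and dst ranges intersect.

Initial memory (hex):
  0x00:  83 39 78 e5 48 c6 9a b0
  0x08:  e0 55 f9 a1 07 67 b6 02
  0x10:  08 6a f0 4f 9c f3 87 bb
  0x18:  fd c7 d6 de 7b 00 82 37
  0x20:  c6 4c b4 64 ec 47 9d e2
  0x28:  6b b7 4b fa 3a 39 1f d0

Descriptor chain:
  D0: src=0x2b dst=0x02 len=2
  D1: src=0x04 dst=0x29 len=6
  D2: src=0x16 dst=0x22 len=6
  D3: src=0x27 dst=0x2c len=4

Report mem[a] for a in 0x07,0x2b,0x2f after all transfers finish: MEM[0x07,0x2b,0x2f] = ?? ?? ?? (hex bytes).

  after D0: wrote 2B at 0x02 = fa3a
  after D1: wrote 6B at 0x29 = 48c69ab0e055
  after D2: wrote 6B at 0x22 = 87bbfdc7d6de
  after D3: wrote 4B at 0x2c = de6b48c6
query mem[0x07]=0xb0, mem[0x2b]=0x9a, mem[0x2f]=0xc6

MEM[0x07,0x2b,0x2f] = b0 9a c6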